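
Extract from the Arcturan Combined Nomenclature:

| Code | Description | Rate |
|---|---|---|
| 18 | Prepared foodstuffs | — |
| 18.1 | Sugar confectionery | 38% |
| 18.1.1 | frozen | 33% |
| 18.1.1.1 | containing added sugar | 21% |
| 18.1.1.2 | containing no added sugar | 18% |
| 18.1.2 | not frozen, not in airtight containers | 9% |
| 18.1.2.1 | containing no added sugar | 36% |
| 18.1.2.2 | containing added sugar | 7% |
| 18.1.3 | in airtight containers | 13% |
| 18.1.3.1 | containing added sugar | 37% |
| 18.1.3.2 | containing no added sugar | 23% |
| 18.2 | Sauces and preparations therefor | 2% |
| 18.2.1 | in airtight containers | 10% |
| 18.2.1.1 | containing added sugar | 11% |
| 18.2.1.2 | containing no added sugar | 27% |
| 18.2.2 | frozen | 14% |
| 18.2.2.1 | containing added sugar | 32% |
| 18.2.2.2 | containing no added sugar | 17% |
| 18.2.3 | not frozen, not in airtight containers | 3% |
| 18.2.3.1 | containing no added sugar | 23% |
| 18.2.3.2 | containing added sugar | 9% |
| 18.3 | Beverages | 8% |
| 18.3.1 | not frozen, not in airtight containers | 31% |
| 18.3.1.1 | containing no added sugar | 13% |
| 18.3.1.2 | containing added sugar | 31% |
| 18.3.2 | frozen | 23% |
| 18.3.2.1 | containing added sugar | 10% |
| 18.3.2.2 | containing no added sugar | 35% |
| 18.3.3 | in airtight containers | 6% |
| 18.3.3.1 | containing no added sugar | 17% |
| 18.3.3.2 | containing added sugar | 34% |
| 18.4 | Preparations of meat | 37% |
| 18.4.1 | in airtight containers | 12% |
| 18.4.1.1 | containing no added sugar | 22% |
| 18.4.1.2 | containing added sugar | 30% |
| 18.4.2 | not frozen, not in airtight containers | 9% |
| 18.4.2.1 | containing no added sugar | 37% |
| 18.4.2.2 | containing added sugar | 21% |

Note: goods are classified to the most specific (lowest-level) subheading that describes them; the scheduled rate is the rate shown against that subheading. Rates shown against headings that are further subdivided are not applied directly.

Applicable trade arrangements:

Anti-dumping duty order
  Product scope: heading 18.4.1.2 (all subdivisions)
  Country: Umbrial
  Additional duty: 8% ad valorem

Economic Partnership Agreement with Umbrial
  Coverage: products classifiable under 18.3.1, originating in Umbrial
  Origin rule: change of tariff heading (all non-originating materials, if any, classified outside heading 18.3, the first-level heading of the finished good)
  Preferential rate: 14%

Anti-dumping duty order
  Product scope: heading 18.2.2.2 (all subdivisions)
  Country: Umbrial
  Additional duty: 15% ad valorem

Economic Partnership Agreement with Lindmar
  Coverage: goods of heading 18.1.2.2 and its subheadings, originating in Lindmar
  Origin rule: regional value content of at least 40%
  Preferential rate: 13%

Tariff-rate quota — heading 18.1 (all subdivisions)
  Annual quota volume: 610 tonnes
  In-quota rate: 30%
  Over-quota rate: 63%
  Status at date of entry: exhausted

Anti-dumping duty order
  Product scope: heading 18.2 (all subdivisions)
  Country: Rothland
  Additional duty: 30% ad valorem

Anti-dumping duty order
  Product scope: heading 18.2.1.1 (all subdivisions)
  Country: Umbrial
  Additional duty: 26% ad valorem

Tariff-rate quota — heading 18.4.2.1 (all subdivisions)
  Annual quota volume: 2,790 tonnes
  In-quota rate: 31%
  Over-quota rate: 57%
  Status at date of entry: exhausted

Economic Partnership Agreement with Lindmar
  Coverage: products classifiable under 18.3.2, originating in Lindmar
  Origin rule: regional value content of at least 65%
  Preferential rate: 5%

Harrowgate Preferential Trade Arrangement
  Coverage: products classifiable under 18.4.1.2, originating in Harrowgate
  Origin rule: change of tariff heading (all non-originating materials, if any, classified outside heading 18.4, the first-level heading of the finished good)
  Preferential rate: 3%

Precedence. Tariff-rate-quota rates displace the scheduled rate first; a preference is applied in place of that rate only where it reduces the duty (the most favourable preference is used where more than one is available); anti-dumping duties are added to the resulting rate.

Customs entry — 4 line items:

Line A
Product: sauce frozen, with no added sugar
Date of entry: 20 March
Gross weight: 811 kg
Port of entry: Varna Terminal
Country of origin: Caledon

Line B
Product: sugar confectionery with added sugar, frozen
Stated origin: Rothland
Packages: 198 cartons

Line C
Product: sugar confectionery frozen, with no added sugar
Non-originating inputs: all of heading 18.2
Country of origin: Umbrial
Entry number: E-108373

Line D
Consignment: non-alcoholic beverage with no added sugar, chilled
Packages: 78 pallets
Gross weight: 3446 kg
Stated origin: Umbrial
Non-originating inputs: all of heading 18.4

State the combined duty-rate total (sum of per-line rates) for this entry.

156%

Line A: sauce → 18.2; frozen → 18.2.2; with no added sugar → 18.2.2.2. Scheduled 17%. No special measure applies. → 17%.
Line B: sugar confectionery → 18.1; frozen → 18.1.1; with added sugar → 18.1.1.1. Scheduled 21%. quota on 18.1 exhausted → over-quota 63%. → 63%.
Line C: sugar confectionery → 18.1; frozen → 18.1.1; with no added sugar → 18.1.1.2. Scheduled 18%. quota on 18.1 exhausted → over-quota 63%; Umbrial agreement on 18.3.1: 18.1.1.2 not covered. → 63%.
Line D: non-alcoholic beverage → 18.3; chilled → 18.3.1; with no added sugar → 18.3.1.1. Scheduled 13%. Umbrial agreement on 18.3.1: CTH met → 14% available; preference 14% not lower than 13% → no reduction. → 13%.
Sum: 17% + 63% + 63% + 13% = 156%.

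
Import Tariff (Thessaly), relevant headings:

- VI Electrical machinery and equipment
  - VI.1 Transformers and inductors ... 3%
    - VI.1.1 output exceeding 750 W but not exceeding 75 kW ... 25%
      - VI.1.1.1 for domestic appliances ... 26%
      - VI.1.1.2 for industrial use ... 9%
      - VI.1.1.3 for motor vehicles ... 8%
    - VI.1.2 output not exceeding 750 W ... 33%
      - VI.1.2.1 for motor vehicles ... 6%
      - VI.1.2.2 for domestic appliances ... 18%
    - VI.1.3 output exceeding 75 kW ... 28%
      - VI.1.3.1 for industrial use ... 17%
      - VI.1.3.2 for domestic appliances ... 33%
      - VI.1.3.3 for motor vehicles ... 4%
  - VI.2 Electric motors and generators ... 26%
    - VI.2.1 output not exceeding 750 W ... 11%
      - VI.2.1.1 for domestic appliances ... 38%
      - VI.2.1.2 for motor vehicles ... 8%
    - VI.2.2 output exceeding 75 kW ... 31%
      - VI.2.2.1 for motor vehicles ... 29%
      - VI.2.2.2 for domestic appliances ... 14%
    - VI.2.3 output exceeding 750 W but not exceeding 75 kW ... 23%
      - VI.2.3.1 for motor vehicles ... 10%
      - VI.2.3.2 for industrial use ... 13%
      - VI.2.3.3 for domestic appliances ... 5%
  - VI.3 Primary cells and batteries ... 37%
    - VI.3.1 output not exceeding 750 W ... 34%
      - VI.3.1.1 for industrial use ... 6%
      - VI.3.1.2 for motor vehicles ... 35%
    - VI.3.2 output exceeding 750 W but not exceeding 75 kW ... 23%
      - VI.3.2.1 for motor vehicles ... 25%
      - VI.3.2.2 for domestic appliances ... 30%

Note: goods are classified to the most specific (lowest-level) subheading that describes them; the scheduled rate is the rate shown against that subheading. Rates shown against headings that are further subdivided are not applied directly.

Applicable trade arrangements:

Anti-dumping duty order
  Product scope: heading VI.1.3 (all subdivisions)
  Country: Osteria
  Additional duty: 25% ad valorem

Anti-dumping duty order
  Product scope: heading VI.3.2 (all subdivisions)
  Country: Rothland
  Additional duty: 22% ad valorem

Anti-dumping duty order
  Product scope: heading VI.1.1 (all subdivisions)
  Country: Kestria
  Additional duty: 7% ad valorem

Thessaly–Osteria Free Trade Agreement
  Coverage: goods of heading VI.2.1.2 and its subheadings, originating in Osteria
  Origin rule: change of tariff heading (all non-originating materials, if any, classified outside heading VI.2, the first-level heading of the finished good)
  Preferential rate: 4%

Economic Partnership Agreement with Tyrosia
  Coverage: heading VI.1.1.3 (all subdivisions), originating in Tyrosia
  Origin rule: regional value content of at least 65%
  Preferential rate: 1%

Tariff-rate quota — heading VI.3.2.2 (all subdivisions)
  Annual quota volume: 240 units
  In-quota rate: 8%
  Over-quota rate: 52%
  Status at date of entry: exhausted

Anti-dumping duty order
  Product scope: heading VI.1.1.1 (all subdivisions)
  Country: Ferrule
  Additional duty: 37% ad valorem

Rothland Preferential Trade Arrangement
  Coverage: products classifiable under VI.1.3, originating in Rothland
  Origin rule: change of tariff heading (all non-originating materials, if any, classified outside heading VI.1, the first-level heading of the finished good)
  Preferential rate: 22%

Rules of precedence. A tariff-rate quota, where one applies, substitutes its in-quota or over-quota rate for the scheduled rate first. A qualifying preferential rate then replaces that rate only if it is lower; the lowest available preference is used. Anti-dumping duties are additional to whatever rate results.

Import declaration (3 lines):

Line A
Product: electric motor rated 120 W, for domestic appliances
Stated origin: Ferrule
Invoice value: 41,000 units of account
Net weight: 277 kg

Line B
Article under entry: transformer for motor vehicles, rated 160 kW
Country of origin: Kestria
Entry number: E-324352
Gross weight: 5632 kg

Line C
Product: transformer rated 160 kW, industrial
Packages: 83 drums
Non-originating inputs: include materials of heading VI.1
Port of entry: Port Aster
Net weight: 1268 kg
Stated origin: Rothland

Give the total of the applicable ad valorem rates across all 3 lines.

Line A: electric motor → VI.2; rated 120 W → VI.2.1; for domestic appliances → VI.2.1.1. Scheduled 38%. No special measure applies. → 38%.
Line B: transformer → VI.1; rated 160 kW → VI.1.3; for motor vehicles → VI.1.3.3. Scheduled 4%. No special measure applies. → 4%.
Line C: transformer → VI.1; rated 160 kW → VI.1.3; industrial → VI.1.3.1. Scheduled 17%. Rothland agreement on VI.1.3: CTH not met. → 17%.
Sum: 38% + 4% + 17% = 59%.

59%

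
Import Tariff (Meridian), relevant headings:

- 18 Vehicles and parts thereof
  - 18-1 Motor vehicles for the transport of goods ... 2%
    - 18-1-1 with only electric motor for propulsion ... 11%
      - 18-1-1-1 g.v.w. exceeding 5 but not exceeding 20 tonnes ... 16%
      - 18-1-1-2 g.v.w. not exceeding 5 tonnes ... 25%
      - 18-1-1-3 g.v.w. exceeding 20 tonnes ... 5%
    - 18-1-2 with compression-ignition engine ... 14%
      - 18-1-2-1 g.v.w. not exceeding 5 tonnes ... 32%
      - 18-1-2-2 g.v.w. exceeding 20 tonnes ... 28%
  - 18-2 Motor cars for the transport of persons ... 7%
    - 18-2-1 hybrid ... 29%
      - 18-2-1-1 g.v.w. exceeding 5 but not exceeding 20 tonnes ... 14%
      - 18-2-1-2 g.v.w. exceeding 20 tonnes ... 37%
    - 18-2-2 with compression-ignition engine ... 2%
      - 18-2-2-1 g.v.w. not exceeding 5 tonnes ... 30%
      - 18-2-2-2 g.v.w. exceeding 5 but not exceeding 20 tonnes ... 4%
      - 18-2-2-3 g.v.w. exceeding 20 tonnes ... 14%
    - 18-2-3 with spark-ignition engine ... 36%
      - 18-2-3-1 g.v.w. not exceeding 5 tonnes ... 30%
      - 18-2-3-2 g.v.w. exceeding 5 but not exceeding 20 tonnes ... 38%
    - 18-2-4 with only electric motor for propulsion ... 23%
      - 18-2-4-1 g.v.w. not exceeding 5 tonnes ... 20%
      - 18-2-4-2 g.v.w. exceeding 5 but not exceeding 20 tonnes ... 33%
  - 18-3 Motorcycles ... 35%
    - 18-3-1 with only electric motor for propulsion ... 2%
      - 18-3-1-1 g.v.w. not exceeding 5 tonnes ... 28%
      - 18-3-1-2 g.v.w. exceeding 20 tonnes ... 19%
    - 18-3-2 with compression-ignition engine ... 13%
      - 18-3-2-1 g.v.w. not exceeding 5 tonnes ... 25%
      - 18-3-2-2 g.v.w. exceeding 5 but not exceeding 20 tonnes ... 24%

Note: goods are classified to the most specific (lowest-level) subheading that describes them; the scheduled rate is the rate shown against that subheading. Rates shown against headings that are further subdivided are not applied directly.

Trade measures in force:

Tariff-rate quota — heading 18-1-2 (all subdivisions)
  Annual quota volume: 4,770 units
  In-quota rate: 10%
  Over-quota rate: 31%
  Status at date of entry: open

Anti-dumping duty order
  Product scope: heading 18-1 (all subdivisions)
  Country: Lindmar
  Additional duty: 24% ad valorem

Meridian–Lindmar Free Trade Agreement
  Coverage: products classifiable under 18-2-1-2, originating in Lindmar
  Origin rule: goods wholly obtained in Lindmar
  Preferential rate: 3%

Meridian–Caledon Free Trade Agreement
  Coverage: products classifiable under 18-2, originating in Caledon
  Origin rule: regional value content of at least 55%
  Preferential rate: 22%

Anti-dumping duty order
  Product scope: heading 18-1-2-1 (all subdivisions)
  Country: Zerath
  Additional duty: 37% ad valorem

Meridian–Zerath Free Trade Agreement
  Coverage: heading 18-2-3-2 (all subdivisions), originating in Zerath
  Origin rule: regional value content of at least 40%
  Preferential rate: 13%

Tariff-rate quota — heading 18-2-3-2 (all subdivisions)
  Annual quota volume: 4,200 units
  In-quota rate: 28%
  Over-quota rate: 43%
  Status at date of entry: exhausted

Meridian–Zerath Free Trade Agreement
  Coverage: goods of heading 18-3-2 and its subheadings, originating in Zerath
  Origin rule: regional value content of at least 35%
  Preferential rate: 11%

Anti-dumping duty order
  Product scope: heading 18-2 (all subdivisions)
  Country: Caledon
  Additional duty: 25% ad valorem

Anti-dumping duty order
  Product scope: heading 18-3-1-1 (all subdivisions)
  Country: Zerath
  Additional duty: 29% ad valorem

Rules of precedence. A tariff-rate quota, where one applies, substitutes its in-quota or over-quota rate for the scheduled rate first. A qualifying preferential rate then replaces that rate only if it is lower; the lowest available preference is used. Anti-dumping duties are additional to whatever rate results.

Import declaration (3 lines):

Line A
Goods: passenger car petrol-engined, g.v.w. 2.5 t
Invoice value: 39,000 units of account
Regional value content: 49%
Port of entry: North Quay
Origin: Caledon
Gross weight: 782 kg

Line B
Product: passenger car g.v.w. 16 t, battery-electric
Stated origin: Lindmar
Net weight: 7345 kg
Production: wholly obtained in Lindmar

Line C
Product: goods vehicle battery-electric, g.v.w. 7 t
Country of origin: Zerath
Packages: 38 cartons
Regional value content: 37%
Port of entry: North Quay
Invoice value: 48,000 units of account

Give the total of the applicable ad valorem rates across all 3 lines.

Line A: passenger car → 18-2; petrol-engined → 18-2-3; g.v.w. 2.5 t → 18-2-3-1. Scheduled 30%. Caledon agreement on 18-2: RVC < 55%; anti-dumping (Caledon, 18-2): +25%; total 30% + 25% = 55%. → 55%.
Line B: passenger car → 18-2; battery-electric → 18-2-4; g.v.w. 16 t → 18-2-4-2. Scheduled 33%. Lindmar agreement on 18-2-1-2: 18-2-4-2 not covered. → 33%.
Line C: goods vehicle → 18-1; battery-electric → 18-1-1; g.v.w. 7 t → 18-1-1-1. Scheduled 16%. Zerath agreement on 18-2-3-2: 18-1-1-1 not covered; Zerath agreement on 18-3-2: 18-1-1-1 not covered. → 16%.
Sum: 55% + 33% + 16% = 104%.

104%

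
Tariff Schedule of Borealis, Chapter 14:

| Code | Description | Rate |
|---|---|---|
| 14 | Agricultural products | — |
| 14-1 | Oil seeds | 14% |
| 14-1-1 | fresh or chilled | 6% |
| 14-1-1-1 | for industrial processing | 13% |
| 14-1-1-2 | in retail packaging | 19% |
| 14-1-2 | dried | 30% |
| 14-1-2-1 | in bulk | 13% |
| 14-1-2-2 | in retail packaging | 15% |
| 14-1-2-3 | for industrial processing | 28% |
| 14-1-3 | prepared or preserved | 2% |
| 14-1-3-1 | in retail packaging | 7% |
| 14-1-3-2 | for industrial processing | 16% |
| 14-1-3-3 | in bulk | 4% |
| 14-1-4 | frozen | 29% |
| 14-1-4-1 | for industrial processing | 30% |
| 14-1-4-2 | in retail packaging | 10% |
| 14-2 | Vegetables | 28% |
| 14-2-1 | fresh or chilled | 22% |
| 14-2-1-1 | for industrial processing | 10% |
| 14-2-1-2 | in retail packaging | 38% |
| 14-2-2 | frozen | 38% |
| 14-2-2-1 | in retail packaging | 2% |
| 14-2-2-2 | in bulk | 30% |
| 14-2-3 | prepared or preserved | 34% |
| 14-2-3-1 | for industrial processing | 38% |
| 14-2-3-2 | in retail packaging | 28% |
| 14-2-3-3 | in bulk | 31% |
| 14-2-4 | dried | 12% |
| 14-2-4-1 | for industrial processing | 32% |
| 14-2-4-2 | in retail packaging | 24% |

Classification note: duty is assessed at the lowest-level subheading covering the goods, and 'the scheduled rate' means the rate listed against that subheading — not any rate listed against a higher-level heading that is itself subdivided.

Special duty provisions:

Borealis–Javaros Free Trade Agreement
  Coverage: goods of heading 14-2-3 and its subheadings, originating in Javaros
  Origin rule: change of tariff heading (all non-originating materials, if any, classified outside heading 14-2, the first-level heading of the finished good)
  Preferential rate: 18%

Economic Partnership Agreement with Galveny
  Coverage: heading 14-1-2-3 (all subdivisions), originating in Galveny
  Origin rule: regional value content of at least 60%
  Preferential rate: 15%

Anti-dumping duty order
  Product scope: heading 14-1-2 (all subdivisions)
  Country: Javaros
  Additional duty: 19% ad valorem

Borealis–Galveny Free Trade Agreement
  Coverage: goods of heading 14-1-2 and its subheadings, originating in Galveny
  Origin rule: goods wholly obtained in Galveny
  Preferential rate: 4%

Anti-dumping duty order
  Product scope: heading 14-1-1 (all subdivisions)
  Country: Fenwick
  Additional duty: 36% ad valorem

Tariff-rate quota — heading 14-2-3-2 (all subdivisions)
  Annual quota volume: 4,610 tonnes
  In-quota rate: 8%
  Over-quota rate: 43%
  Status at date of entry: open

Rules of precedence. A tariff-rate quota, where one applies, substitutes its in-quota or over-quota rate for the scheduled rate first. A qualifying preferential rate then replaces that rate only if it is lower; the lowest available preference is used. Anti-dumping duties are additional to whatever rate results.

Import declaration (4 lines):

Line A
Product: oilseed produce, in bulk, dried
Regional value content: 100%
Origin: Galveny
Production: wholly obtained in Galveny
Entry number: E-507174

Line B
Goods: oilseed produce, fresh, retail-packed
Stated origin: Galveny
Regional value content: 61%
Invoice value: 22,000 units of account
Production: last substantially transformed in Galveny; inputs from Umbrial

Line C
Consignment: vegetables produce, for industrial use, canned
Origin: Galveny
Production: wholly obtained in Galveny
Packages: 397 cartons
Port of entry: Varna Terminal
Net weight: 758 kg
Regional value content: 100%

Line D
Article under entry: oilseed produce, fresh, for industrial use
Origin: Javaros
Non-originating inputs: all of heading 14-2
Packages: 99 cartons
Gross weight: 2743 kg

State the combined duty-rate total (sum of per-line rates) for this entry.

Line A: oilseed → 14-1; dried → 14-1-2; in bulk → 14-1-2-1. Scheduled 13%. Galveny agreement on 14-1-2-3: 14-1-2-1 not covered; Galveny agreement on 14-1-2: wholly obtained → 4% available; preferential 4%. → 4%.
Line B: oilseed → 14-1; fresh → 14-1-1; retail-packed → 14-1-1-2. Scheduled 19%. Galveny agreement on 14-1-2-3: 14-1-1-2 not covered; Galveny agreement on 14-1-2: 14-1-1-2 not covered. → 19%.
Line C: vegetables → 14-2; canned → 14-2-3; for industrial use → 14-2-3-1. Scheduled 38%. Galveny agreement on 14-1-2-3: 14-2-3-1 not covered; Galveny agreement on 14-1-2: 14-2-3-1 not covered. → 38%.
Line D: oilseed → 14-1; fresh → 14-1-1; for industrial use → 14-1-1-1. Scheduled 13%. Javaros agreement on 14-2-3: 14-1-1-1 not covered. → 13%.
Sum: 4% + 19% + 38% + 13% = 74%.

74%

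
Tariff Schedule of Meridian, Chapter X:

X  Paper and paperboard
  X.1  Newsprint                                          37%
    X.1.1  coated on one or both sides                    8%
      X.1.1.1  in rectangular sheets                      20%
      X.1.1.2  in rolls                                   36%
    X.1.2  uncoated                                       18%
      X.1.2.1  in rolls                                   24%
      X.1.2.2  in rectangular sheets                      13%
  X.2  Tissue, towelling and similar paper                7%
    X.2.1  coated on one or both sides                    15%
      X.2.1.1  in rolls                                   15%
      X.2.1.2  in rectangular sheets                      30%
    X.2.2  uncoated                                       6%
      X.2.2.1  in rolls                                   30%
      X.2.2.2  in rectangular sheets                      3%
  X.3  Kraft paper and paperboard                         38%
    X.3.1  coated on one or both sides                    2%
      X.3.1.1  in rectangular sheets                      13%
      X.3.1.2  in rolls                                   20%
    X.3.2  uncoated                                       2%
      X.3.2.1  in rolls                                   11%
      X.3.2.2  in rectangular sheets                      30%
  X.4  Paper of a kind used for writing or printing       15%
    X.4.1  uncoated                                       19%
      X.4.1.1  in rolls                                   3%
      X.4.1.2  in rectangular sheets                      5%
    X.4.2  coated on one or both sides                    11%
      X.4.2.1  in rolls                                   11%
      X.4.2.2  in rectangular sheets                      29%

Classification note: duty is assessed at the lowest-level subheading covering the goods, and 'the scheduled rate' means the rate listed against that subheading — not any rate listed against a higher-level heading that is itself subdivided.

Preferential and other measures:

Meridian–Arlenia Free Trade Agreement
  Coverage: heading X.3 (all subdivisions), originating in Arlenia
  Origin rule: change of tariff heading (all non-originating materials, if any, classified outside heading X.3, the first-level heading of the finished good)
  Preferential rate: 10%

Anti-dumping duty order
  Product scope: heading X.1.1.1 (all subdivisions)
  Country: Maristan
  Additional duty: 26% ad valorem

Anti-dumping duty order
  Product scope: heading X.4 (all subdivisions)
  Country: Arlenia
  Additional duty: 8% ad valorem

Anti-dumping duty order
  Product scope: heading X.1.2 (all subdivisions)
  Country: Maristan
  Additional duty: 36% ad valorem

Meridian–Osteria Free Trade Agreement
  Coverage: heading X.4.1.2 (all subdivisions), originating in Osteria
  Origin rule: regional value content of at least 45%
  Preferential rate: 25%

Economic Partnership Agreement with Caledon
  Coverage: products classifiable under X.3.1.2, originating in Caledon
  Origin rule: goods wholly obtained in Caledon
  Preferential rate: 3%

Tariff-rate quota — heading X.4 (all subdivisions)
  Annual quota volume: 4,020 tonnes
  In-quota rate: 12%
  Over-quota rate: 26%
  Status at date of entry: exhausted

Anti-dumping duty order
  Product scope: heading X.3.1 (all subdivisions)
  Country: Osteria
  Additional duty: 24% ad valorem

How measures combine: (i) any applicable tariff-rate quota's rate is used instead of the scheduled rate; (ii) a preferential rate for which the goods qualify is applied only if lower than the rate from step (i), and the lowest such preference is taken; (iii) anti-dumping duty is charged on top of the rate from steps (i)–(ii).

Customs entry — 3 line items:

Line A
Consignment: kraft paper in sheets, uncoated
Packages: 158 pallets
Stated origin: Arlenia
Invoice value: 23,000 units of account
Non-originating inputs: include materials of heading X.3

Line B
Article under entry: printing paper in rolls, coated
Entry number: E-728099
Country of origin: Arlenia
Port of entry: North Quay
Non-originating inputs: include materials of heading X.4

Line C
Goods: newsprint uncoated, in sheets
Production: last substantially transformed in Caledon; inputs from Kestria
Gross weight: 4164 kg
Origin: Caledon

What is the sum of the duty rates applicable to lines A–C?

Line A: kraft paper → X.3; uncoated → X.3.2; in sheets → X.3.2.2. Scheduled 30%. Arlenia agreement on X.3: CTH not met. → 30%.
Line B: printing paper → X.4; coated → X.4.2; in rolls → X.4.2.1. Scheduled 11%. quota on X.4 exhausted → over-quota 26%; Arlenia agreement on X.3: X.4.2.1 not covered; anti-dumping (Arlenia, X.4): +8%; total 26% + 8% = 34%. → 34%.
Line C: newsprint → X.1; uncoated → X.1.2; in sheets → X.1.2.2. Scheduled 13%. Caledon agreement on X.3.1.2: X.1.2.2 not covered. → 13%.
Sum: 30% + 34% + 13% = 77%.

77%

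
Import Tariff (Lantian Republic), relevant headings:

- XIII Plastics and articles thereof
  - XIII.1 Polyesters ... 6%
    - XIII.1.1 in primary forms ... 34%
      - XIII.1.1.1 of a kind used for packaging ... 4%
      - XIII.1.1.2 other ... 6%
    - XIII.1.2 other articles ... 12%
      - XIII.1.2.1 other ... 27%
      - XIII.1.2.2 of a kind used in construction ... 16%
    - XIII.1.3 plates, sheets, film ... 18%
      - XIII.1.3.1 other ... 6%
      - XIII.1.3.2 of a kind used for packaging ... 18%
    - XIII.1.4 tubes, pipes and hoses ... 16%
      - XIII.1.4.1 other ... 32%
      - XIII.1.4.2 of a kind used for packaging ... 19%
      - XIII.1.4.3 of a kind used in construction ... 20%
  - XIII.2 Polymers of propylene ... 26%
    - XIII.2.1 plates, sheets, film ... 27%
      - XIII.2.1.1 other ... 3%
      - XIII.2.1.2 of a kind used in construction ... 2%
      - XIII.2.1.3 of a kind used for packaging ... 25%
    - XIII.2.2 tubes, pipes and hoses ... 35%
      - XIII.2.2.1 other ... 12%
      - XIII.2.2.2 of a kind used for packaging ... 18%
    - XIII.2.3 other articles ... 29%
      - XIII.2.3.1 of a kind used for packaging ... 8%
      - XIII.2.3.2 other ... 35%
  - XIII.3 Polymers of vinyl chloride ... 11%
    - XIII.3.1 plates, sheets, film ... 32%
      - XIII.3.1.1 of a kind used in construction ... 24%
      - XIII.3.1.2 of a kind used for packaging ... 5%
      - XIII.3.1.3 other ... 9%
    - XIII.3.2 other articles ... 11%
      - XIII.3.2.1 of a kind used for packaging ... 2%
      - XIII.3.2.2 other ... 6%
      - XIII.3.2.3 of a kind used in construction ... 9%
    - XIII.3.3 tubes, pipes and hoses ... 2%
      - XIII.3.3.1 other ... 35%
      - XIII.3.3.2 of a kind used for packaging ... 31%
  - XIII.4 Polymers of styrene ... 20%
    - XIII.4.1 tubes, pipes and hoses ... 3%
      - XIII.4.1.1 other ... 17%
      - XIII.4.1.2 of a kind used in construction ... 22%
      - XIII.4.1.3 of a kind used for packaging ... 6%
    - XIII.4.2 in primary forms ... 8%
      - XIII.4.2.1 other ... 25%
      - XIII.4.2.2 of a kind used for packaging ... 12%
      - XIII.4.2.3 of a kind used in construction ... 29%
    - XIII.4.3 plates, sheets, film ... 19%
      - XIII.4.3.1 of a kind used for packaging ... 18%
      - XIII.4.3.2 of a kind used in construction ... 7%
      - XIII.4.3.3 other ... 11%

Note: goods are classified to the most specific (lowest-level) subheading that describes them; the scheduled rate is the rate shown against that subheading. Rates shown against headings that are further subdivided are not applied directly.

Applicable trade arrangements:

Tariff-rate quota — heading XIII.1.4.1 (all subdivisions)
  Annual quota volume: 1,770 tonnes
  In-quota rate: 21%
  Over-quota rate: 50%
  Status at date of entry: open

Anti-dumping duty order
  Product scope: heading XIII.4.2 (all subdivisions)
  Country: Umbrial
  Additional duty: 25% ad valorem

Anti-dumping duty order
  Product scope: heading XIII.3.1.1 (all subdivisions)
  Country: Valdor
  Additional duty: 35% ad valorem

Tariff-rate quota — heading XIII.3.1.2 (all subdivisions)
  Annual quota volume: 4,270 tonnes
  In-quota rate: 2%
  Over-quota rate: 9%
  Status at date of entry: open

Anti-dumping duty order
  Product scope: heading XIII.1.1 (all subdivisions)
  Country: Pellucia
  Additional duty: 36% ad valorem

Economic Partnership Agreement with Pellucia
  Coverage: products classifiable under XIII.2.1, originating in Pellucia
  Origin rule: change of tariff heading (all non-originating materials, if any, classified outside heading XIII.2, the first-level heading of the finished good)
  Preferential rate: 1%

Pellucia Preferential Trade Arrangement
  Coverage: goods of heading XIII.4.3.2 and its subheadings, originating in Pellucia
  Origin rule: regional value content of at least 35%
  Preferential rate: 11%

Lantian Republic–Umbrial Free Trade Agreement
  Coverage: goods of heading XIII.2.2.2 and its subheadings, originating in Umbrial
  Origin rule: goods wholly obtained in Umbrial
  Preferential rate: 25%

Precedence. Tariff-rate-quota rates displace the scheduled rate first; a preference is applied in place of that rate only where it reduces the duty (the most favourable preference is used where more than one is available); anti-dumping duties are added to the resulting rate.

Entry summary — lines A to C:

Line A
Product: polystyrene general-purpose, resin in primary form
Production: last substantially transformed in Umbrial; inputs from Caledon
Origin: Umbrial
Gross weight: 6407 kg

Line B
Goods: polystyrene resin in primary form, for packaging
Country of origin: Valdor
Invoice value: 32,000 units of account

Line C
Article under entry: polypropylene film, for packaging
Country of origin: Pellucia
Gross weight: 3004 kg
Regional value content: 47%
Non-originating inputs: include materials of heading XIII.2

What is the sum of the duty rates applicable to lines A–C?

Line A: polystyrene → XIII.4; resin in primary form → XIII.4.2; general-purpose → XIII.4.2.1. Scheduled 25%. Umbrial agreement on XIII.2.2.2: XIII.4.2.1 not covered; anti-dumping (Umbrial, XIII.4.2): +25%; total 25% + 25% = 50%. → 50%.
Line B: polystyrene → XIII.4; resin in primary form → XIII.4.2; for packaging → XIII.4.2.2. Scheduled 12%. No special measure applies. → 12%.
Line C: polypropylene → XIII.2; film → XIII.2.1; for packaging → XIII.2.1.3. Scheduled 25%. Pellucia agreement on XIII.2.1: CTH not met; Pellucia agreement on XIII.4.3.2: XIII.2.1.3 not covered. → 25%.
Sum: 50% + 12% + 25% = 87%.

87%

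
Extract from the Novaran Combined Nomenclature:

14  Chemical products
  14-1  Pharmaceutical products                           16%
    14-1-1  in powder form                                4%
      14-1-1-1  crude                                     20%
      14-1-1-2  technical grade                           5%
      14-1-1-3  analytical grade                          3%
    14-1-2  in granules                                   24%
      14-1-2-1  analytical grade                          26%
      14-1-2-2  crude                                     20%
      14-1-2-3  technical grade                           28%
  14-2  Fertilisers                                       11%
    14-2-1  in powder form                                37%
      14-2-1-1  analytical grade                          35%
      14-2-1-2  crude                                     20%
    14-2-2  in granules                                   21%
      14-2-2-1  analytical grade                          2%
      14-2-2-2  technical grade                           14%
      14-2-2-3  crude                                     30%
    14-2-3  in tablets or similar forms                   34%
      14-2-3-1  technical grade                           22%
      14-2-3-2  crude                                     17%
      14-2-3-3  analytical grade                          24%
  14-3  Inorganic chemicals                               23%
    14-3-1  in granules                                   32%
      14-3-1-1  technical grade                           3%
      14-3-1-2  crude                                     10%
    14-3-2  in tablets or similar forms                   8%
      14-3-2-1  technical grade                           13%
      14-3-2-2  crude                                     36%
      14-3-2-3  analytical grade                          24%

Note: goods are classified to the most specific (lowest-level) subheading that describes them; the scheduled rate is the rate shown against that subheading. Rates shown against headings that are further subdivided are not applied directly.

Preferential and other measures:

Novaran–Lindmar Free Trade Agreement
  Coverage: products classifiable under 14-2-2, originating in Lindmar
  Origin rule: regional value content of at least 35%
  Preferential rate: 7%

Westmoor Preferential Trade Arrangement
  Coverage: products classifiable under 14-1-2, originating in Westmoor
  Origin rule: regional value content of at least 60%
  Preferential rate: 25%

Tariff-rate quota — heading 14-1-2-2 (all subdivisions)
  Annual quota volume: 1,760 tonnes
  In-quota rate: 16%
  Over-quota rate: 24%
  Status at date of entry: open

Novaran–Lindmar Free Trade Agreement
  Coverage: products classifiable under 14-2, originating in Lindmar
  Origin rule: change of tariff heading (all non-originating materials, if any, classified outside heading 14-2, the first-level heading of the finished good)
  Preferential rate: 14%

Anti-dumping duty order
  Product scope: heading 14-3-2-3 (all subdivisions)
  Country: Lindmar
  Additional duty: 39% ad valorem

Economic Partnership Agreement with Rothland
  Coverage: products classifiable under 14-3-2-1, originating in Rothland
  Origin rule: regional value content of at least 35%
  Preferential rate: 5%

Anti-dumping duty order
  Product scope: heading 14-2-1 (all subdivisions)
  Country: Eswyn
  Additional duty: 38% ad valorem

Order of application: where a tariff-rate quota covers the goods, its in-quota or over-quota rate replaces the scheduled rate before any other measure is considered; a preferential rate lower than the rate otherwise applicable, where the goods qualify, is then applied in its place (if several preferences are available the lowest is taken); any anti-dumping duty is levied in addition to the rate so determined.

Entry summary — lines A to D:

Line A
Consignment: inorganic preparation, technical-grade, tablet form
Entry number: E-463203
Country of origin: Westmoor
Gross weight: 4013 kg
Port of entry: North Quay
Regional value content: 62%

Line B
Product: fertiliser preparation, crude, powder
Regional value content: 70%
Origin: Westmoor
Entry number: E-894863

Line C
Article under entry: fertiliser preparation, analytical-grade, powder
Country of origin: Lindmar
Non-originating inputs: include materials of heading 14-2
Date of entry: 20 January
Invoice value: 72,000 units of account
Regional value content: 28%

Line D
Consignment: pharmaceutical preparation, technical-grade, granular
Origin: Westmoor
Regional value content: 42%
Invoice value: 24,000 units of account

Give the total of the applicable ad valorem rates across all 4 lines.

Line A: inorganic → 14-3; tablet form → 14-3-2; technical-grade → 14-3-2-1. Scheduled 13%. Westmoor agreement on 14-1-2: 14-3-2-1 not covered. → 13%.
Line B: fertiliser → 14-2; powder → 14-2-1; crude → 14-2-1-2. Scheduled 20%. Westmoor agreement on 14-1-2: 14-2-1-2 not covered. → 20%.
Line C: fertiliser → 14-2; powder → 14-2-1; analytical-grade → 14-2-1-1. Scheduled 35%. Lindmar agreement on 14-2-2: 14-2-1-1 not covered; Lindmar agreement on 14-2: CTH not met. → 35%.
Line D: pharmaceutical → 14-1; granular → 14-1-2; technical-grade → 14-1-2-3. Scheduled 28%. Westmoor agreement on 14-1-2: RVC < 60%. → 28%.
Sum: 13% + 20% + 35% + 28% = 96%.

96%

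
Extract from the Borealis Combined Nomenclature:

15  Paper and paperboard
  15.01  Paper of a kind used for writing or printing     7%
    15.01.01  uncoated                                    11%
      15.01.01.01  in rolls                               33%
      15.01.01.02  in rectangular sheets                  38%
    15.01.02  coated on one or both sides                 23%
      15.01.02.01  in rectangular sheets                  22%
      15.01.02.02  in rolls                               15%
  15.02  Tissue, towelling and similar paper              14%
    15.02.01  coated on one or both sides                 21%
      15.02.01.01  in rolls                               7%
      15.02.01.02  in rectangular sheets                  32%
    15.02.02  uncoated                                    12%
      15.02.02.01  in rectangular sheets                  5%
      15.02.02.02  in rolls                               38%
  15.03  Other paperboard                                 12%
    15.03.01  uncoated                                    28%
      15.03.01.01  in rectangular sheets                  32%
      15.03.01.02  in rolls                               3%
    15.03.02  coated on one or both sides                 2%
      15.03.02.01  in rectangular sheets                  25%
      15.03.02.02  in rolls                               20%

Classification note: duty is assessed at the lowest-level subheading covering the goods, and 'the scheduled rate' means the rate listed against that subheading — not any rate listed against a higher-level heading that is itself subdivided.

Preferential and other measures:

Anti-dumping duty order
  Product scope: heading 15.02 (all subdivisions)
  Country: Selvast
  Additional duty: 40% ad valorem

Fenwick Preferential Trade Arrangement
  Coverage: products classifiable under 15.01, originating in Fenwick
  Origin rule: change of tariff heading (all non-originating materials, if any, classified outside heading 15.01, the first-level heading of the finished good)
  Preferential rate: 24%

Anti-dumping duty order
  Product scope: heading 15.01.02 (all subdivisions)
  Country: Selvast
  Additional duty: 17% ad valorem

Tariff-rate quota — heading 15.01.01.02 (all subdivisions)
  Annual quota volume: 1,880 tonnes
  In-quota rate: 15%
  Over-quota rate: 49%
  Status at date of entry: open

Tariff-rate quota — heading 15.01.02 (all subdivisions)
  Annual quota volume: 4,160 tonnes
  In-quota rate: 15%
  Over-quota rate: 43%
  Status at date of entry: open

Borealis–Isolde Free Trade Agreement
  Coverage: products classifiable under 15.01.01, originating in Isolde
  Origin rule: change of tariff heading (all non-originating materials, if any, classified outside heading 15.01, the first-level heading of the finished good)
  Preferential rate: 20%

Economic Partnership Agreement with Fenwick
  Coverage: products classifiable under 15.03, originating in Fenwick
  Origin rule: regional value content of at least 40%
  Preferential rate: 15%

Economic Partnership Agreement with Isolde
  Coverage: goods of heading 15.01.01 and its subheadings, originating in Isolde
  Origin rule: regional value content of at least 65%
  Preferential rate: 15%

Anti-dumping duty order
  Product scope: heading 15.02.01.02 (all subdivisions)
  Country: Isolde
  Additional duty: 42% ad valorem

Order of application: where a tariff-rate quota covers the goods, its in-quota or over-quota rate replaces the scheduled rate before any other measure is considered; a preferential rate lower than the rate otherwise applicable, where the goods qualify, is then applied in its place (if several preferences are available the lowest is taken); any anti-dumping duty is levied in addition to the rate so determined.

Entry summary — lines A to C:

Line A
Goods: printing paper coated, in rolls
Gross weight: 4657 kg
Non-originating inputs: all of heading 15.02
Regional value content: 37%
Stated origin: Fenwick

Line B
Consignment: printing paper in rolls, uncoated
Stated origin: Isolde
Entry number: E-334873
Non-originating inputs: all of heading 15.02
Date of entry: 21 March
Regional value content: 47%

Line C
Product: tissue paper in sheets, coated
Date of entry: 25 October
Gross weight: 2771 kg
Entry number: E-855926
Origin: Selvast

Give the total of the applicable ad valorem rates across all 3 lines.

Line A: printing paper → 15.01; coated → 15.01.02; in rolls → 15.01.02.02. Scheduled 15%. quota on 15.01.02 open → in-quota 15%; Fenwick agreement on 15.01: CTH met → 24% available; Fenwick agreement on 15.03: 15.01.02.02 not covered; preference 24% not lower than 15% → no reduction. → 15%.
Line B: printing paper → 15.01; uncoated → 15.01.01; in rolls → 15.01.01.01. Scheduled 33%. Isolde agreement on 15.01.01: CTH met → 20% available; Isolde agreement on 15.01.01: RVC < 65%; preferential 20%. → 20%.
Line C: tissue paper → 15.02; coated → 15.02.01; in sheets → 15.02.01.02. Scheduled 32%. anti-dumping (Selvast, 15.02): +40%; total 32% + 40% = 72%. → 72%.
Sum: 15% + 20% + 72% = 107%.

107%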